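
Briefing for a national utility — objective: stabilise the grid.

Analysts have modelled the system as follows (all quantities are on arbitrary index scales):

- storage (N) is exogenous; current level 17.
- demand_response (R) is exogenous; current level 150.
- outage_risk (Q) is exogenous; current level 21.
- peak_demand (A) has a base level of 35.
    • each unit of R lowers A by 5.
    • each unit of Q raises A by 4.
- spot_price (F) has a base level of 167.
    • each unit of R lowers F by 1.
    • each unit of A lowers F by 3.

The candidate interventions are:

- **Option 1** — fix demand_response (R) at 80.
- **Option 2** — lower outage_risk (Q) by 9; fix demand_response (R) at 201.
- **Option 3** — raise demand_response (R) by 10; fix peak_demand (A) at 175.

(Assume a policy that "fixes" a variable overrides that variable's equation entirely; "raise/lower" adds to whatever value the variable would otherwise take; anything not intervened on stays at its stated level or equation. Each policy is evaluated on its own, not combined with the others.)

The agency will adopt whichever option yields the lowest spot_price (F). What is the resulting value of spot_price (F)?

-518

Option 1 (R := 80):
  R = 80
  Q = 21
  A = 35 − 5·80 + 4·21 = -281
  F = 167 − 80 − 3·(-281) = 930
Option 2 (Q − 9, R := 201):
  R = 201
  Q = 21 − 9 = 12
  A = 35 − 5·201 + 4·12 = -922
  F = 167 − 201 − 3·(-922) = 2732
Option 3 (R + 10, A := 175):
  R = 150 + 10 = 160
  Q = 21
  A = 175
  F = 167 − 160 − 3·175 = -518
Comparing — Option 1: F=930, Option 2: F=2732, Option 3: F=-518. Lowest is -518 (Option 3).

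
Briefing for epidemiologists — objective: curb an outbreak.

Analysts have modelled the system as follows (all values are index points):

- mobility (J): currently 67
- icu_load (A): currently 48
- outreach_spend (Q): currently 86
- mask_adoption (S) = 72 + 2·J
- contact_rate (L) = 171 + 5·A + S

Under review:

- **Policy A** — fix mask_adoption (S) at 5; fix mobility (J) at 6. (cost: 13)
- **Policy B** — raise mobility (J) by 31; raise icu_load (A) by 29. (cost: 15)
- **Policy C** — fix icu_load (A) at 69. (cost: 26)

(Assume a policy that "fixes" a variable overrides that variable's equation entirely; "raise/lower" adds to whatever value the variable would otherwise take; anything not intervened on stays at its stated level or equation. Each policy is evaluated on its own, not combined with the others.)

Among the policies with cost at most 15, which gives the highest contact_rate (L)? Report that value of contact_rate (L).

824

Policy A (S := 5, J := 6):
  J = 6
  A = 48
  S = 5
  L = 171 + 5·48 + 5 = 416
Policy B (J + 31, A + 29):
  J = 67 + 31 = 98
  A = 48 + 29 = 77
  S = 72 + 2·98 = 268
  L = 171 + 5·77 + 268 = 824
Comparing — Policy A: L=416, Policy B: L=824. Highest is 824 (Policy B).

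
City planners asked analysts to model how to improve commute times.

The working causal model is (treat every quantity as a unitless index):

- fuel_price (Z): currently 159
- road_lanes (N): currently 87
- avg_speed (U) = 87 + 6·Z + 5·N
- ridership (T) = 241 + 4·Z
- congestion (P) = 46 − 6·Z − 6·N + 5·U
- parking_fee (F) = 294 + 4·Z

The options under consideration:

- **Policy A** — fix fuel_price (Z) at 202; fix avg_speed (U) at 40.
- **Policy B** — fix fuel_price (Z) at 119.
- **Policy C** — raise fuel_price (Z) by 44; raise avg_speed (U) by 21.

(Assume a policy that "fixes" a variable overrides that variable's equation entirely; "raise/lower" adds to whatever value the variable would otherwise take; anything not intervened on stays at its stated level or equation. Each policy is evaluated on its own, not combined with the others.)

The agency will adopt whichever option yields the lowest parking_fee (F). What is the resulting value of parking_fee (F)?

770

Policy A (Z := 202, U := 40):
  Z = 202
  F = 294 + 4·202 = 1102
Policy B (Z := 119):
  Z = 119
  F = 294 + 4·119 = 770
Policy C (Z + 44, U + 21):
  Z = 159 + 44 = 203
  F = 294 + 4·203 = 1106
Comparing — Policy A: F=1102, Policy B: F=770, Policy C: F=1106. Lowest is 770 (Policy B).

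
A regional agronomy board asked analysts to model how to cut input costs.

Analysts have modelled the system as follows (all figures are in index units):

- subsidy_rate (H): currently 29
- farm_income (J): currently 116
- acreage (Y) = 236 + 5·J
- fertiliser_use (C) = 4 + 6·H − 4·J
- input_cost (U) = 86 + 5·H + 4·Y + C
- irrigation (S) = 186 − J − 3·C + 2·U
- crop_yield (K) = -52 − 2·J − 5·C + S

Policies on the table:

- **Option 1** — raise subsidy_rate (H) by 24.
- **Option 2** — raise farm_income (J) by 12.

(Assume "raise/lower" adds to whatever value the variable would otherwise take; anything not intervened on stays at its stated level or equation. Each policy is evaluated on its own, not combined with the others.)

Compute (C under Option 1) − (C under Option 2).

192

Option 1 (H + 24):
  H = 29 + 24 = 53
  J = 116
  C = 4 + 6·53 − 4·116 = -142
Option 2 (J + 12):
  H = 29
  J = 116 + 12 = 128
  C = 4 + 6·29 − 4·128 = -334
C: -142 − (-334) = 192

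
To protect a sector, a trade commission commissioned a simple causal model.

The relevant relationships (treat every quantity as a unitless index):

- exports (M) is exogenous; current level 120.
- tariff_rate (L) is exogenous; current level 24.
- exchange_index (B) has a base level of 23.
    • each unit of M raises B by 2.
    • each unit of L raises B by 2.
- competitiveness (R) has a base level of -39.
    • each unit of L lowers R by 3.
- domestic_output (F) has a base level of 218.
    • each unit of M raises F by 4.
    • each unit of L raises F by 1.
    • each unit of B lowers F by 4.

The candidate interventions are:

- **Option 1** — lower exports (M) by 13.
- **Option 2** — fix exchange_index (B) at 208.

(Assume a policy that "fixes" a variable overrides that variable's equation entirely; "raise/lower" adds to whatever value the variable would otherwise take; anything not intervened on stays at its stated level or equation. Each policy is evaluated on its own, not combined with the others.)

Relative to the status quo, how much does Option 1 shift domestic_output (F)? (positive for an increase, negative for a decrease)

Baseline:
  M = 120
  L = 24
  B = 23 + 2·120 + 2·24 = 311
  F = 218 + 4·120 + 24 − 4·311 = -522
Option 1 (M − 13):
  M = 120 − 13 = 107
  L = 24
  B = 23 + 2·107 + 2·24 = 285
  F = 218 + 4·107 + 24 − 4·285 = -470
Change in F: -470 − (-522) = 52

52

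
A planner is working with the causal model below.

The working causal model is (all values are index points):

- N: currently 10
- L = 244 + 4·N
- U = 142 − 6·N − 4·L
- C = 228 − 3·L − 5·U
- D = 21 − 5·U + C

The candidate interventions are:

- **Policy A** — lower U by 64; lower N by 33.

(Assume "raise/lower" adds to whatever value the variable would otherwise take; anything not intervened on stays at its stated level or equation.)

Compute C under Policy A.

Policy A (U − 64, N − 33):
  N = 10 − 33 = -23
  L = 244 + 4·(-23) = 152
  U = 142 − 6·(-23) − 4·152 (−64 from intervention) = -392
  C = 228 − 3·152 − 5·(-392) = 1732

1732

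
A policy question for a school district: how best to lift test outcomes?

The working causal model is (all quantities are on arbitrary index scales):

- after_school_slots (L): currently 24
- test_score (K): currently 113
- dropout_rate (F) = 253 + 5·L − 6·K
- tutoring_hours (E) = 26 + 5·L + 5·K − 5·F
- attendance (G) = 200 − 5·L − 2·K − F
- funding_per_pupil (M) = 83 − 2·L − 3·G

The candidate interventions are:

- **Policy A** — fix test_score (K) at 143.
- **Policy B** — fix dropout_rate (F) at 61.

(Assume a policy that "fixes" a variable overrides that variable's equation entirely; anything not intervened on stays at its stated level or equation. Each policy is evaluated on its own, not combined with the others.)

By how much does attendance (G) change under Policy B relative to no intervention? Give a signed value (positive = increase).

Baseline:
  L = 24
  K = 113
  F = 253 + 5·24 − 6·113 = -305
  G = 200 − 5·24 − 2·113 − (-305) = 159
Policy B (F := 61):
  L = 24
  K = 113
  F = 61
  G = 200 − 5·24 − 2·113 − 61 = -207
Change in G: -207 − 159 = -366

-366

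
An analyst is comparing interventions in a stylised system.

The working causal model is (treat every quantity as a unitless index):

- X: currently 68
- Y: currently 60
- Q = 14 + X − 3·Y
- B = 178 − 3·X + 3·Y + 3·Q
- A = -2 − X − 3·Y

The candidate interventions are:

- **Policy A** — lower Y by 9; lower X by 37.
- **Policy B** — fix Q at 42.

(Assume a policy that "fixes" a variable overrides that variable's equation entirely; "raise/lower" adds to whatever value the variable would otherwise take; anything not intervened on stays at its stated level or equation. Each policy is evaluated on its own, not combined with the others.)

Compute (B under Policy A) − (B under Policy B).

-366

Policy A (Y − 9, X − 37):
  X = 68 − 37 = 31
  Y = 60 − 9 = 51
  Q = 14 + 31 − 3·51 = -108
  B = 178 − 3·31 + 3·51 + 3·(-108) = -86
Policy B (Q := 42):
  X = 68
  Y = 60
  Q = 42
  B = 178 − 3·68 + 3·60 + 3·42 = 280
B: -86 − 280 = -366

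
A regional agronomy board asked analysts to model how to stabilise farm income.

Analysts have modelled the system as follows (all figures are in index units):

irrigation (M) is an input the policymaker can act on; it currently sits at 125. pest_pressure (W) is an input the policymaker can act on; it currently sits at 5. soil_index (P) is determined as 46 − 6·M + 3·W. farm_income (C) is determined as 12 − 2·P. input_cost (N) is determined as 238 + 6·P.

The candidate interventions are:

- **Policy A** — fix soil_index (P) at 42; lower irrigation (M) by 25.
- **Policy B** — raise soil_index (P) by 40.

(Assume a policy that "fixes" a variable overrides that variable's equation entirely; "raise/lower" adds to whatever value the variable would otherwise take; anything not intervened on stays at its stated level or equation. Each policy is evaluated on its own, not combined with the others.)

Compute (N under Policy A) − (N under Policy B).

4146

Policy A (P := 42, M − 25):
  M = 125 − 25 = 100
  W = 5
  P = 42
  N = 238 + 6·42 = 490
Policy B (P + 40):
  M = 125
  W = 5
  P = 46 − 6·125 + 3·5 (+40 from intervention) = -649
  N = 238 + 6·(-649) = -3656
N: 490 − (-3656) = 4146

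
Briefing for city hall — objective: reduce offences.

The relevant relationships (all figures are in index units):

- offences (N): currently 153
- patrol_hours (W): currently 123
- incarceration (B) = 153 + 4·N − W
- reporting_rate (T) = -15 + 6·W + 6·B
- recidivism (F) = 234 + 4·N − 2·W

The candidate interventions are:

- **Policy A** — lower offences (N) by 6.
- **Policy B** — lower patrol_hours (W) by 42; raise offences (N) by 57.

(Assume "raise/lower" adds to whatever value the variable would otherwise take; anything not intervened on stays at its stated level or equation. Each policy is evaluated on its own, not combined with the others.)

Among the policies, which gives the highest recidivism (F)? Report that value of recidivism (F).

Policy A (N − 6):
  N = 153 − 6 = 147
  W = 123
  F = 234 + 4·147 − 2·123 = 576
Policy B (W − 42, N + 57):
  N = 153 + 57 = 210
  W = 123 − 42 = 81
  F = 234 + 4·210 − 2·81 = 912
Comparing — Policy A: F=576, Policy B: F=912. Highest is 912 (Policy B).

912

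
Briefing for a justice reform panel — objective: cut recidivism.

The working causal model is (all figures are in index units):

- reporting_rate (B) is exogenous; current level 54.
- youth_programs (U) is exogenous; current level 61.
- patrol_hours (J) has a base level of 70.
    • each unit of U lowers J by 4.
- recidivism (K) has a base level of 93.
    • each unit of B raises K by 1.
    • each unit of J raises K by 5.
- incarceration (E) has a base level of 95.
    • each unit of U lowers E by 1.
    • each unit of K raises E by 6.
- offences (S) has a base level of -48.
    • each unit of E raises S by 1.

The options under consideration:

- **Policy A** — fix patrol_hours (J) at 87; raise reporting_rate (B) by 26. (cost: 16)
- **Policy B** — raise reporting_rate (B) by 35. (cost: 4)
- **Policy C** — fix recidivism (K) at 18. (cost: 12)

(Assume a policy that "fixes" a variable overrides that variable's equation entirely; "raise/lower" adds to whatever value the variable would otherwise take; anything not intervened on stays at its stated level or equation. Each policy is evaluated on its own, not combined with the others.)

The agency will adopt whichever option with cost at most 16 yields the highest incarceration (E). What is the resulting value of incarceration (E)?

3682

Policy A (J := 87, B + 26):
  B = 54 + 26 = 80
  U = 61
  J = 87
  K = 93 + 80 + 5·87 = 608
  E = 95 − 61 + 6·608 = 3682
Policy B (B + 35):
  B = 54 + 35 = 89
  U = 61
  J = 70 − 4·61 = -174
  K = 93 + 89 + 5·(-174) = -688
  E = 95 − 61 + 6·(-688) = -4094
Policy C (K := 18):
  B = 54
  U = 61
  J = 70 − 4·61 = -174
  K = 18
  E = 95 − 61 + 6·18 = 142
Comparing — Policy A: E=3682, Policy B: E=-4094, Policy C: E=142. Highest is 3682 (Policy A).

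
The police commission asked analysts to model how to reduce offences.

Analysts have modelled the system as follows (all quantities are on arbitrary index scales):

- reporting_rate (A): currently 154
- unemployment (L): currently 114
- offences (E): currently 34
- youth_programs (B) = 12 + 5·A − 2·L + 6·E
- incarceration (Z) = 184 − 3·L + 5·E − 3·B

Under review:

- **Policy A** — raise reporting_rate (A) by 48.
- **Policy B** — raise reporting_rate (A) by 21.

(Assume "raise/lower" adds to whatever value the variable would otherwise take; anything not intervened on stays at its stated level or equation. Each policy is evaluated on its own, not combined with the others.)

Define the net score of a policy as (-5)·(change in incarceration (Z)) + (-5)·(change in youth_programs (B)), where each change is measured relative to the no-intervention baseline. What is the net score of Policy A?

2400

Baseline:
  A = 154
  L = 114
  E = 34
  B = 12 + 5·154 − 2·114 + 6·34 = 758
  Z = 184 − 3·114 + 5·34 − 3·758 = -2262
Policy A (A + 48):
  A = 154 + 48 = 202
  L = 114
  E = 34
  B = 12 + 5·202 − 2·114 + 6·34 = 998
  Z = 184 − 3·114 + 5·34 − 3·998 = -2982
ΔZ = -2982 − (-2262) = -720; ΔB = 998 − 758 = 240
Score = (-5)·(-720) + (-5)·240 = 2400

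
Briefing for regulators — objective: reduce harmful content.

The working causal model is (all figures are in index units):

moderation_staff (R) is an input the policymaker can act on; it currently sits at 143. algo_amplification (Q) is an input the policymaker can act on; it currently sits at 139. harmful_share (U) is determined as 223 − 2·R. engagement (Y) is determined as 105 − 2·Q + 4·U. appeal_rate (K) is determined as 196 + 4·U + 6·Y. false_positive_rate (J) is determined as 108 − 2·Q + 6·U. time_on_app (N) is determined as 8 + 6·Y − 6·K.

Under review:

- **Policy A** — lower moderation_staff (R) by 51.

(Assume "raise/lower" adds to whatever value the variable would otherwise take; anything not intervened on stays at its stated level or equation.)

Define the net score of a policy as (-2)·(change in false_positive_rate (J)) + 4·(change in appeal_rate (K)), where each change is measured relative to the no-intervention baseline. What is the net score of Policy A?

10200

Baseline:
  R = 143
  Q = 139
  U = 223 − 2·143 = -63
  Y = 105 − 2·139 + 4·(-63) = -425
  K = 196 + 4·(-63) + 6·(-425) = -2606
  J = 108 − 2·139 + 6·(-63) = -548
Policy A (R − 51):
  R = 143 − 51 = 92
  Q = 139
  U = 223 − 2·92 = 39
  Y = 105 − 2·139 + 4·39 = -17
  K = 196 + 4·39 + 6·(-17) = 250
  J = 108 − 2·139 + 6·39 = 64
ΔJ = 64 − (-548) = 612; ΔK = 250 − (-2606) = 2856
Score = (-2)·612 + 4·2856 = 10200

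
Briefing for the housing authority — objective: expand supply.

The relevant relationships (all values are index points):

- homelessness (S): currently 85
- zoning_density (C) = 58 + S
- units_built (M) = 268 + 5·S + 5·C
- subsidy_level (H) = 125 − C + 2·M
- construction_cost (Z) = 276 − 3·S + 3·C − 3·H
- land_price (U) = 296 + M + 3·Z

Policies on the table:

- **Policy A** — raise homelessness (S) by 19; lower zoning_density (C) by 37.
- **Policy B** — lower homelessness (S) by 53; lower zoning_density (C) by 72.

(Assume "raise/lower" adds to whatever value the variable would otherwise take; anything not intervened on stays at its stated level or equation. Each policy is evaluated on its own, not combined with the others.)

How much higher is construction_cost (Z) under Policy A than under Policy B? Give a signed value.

-4944

Policy A (S + 19, C − 37):
  S = 85 + 19 = 104
  C = 58 + 104 (−37 from intervention) = 125
  M = 268 + 5·104 + 5·125 = 1413
  H = 125 − 125 + 2·1413 = 2826
  Z = 276 − 3·104 + 3·125 − 3·2826 = -8139
Policy B (S − 53, C − 72):
  S = 85 − 53 = 32
  C = 58 + 32 (−72 from intervention) = 18
  M = 268 + 5·32 + 5·18 = 518
  H = 125 − 18 + 2·518 = 1143
  Z = 276 − 3·32 + 3·18 − 3·1143 = -3195
Z: -8139 − (-3195) = -4944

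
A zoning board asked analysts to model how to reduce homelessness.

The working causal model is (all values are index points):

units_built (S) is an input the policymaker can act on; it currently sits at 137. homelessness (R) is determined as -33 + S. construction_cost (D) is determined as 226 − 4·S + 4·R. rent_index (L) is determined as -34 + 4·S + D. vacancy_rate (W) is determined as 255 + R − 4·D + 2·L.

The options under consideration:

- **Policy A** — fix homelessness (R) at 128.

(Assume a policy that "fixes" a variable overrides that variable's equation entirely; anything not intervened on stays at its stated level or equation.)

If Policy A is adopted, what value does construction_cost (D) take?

Policy A (R := 128):
  S = 137
  R = 128
  D = 226 − 4·137 + 4·128 = 190

190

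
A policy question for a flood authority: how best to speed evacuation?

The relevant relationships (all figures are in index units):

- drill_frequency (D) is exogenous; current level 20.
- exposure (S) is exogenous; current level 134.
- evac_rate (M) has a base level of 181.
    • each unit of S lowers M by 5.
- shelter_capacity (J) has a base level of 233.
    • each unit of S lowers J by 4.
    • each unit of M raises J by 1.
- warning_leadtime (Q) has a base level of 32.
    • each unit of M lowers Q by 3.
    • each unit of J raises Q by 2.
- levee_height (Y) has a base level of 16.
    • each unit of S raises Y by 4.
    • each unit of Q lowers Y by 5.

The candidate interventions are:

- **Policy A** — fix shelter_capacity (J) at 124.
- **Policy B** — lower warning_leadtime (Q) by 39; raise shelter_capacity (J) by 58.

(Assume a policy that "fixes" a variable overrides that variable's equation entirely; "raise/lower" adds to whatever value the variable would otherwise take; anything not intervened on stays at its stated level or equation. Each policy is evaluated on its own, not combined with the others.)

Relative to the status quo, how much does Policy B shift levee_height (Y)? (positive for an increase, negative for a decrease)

Baseline:
  S = 134
  M = 181 − 5·134 = -489
  J = 233 − 4·134 + (-489) = -792
  Q = 32 − 3·(-489) + 2·(-792) = -85
  Y = 16 + 4·134 − 5·(-85) = 977
Policy B (Q − 39, J + 58):
  S = 134
  M = 181 − 5·134 = -489
  J = 233 − 4·134 + (-489) (+58 from intervention) = -734
  Q = 32 − 3·(-489) + 2·(-734) (−39 from intervention) = -8
  Y = 16 + 4·134 − 5·(-8) = 592
Change in Y: 592 − 977 = -385

-385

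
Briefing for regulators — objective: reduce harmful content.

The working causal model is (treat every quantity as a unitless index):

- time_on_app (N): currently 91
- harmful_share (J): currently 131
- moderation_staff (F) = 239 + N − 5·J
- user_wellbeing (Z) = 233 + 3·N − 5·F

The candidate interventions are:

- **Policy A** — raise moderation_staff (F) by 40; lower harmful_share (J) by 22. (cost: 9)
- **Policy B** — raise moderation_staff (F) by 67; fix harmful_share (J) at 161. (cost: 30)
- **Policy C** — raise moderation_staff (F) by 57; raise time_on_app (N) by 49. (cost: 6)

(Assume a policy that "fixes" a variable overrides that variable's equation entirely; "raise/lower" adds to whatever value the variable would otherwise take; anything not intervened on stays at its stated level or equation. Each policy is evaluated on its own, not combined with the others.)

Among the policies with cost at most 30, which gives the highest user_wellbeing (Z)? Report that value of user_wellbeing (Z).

2546

Policy A (F + 40, J − 22):
  N = 91
  J = 131 − 22 = 109
  F = 239 + 91 − 5·109 (+40 from intervention) = -175
  Z = 233 + 3·91 − 5·(-175) = 1381
Policy B (F + 67, J := 161):
  N = 91
  J = 161
  F = 239 + 91 − 5·161 (+67 from intervention) = -408
  Z = 233 + 3·91 − 5·(-408) = 2546
Policy C (F + 57, N + 49):
  N = 91 + 49 = 140
  J = 131
  F = 239 + 140 − 5·131 (+57 from intervention) = -219
  Z = 233 + 3·140 − 5·(-219) = 1748
Comparing — Policy A: Z=1381, Policy B: Z=2546, Policy C: Z=1748. Highest is 2546 (Policy B).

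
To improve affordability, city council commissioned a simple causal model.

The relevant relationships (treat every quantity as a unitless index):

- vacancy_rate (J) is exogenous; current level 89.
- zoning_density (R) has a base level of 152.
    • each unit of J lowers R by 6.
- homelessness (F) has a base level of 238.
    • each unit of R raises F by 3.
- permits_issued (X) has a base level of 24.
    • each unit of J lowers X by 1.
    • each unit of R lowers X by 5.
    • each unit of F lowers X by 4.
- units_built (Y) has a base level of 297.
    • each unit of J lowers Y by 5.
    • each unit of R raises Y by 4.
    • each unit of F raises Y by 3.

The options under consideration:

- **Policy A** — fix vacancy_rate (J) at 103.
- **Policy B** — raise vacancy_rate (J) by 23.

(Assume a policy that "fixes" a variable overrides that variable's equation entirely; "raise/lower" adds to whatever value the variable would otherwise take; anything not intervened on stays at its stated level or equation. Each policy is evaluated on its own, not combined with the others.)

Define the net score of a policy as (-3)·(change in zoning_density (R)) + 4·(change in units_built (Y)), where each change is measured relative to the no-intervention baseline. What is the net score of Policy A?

-4396

Baseline:
  J = 89
  R = 152 − 6·89 = -382
  F = 238 + 3·(-382) = -908
  Y = 297 − 5·89 + 4·(-382) + 3·(-908) = -4400
Policy A (J := 103):
  J = 103
  R = 152 − 6·103 = -466
  F = 238 + 3·(-466) = -1160
  Y = 297 − 5·103 + 4·(-466) + 3·(-1160) = -5562
ΔR = -466 − (-382) = -84; ΔY = -5562 − (-4400) = -1162
Score = (-3)·(-84) + 4·(-1162) = -4396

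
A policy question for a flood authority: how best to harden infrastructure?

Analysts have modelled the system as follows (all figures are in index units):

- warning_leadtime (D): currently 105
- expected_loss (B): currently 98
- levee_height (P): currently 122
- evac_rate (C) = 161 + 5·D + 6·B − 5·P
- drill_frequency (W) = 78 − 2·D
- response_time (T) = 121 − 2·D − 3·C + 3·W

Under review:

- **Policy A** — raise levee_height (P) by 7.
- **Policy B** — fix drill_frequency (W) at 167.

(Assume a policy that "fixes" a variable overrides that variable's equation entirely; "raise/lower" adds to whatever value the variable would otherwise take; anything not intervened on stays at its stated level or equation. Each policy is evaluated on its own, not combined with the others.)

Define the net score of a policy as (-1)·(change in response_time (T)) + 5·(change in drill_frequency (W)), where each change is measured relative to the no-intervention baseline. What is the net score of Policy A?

-105

Baseline:
  D = 105
  B = 98
  P = 122
  C = 161 + 5·105 + 6·98 − 5·122 = 664
  W = 78 − 2·105 = -132
  T = 121 − 2·105 − 3·664 + 3·(-132) = -2477
Policy A (P + 7):
  D = 105
  B = 98
  P = 122 + 7 = 129
  C = 161 + 5·105 + 6·98 − 5·129 = 629
  W = 78 − 2·105 = -132
  T = 121 − 2·105 − 3·629 + 3·(-132) = -2372
ΔT = -2372 − (-2477) = 105; ΔW = -132 − (-132) = 0
Score = (-1)·105 + 5·0 = -105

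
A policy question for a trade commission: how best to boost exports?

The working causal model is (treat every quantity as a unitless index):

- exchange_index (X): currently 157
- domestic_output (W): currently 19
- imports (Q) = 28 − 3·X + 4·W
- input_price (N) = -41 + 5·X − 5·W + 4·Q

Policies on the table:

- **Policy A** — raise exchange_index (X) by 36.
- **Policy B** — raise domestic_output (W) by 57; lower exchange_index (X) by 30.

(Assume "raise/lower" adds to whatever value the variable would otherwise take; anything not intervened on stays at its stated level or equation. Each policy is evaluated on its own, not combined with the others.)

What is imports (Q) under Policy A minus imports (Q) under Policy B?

Policy A (X + 36):
  X = 157 + 36 = 193
  W = 19
  Q = 28 − 3·193 + 4·19 = -475
Policy B (W + 57, X − 30):
  X = 157 − 30 = 127
  W = 19 + 57 = 76
  Q = 28 − 3·127 + 4·76 = -49
Q: -475 − (-49) = -426

-426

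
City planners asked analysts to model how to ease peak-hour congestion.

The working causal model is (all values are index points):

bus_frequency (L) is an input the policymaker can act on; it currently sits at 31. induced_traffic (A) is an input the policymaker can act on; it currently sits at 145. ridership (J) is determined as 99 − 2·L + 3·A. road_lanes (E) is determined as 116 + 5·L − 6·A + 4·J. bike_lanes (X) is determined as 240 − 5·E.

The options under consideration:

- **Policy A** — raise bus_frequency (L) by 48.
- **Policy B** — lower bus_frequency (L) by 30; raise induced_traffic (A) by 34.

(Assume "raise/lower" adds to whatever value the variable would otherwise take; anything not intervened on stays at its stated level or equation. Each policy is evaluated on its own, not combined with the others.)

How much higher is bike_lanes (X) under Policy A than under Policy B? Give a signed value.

2190

Policy A (L + 48):
  L = 31 + 48 = 79
  A = 145
  J = 99 − 2·79 + 3·145 = 376
  E = 116 + 5·79 − 6·145 + 4·376 = 1145
  X = 240 − 5·1145 = -5485
Policy B (L − 30, A + 34):
  L = 31 − 30 = 1
  A = 145 + 34 = 179
  J = 99 − 2·1 + 3·179 = 634
  E = 116 + 5·1 − 6·179 + 4·634 = 1583
  X = 240 − 5·1583 = -7675
X: -5485 − (-7675) = 2190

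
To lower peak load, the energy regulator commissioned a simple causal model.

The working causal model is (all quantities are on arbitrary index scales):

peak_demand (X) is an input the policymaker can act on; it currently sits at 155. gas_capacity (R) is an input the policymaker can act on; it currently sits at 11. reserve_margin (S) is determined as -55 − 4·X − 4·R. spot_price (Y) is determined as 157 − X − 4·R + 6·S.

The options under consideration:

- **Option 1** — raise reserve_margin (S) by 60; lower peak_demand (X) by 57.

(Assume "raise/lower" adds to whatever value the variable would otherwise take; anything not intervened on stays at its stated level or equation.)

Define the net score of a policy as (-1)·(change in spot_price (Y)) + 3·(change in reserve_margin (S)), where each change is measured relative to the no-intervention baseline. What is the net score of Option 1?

-921

Baseline:
  X = 155
  R = 11
  S = -55 − 4·155 − 4·11 = -719
  Y = 157 − 155 − 4·11 + 6·(-719) = -4356
Option 1 (S + 60, X − 57):
  X = 155 − 57 = 98
  R = 11
  S = -55 − 4·98 − 4·11 (+60 from intervention) = -431
  Y = 157 − 98 − 4·11 + 6·(-431) = -2571
ΔY = -2571 − (-4356) = 1785; ΔS = -431 − (-719) = 288
Score = (-1)·1785 + 3·288 = -921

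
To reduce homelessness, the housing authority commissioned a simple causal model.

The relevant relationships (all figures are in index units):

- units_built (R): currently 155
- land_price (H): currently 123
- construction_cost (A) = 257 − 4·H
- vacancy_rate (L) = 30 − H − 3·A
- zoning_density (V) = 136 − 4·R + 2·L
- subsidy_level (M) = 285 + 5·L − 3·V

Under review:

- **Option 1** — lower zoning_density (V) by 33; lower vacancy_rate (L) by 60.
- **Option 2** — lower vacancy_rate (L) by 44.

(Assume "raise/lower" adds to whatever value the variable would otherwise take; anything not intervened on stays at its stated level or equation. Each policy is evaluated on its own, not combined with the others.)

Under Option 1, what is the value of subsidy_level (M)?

Option 1 (V − 33, L − 60):
  R = 155
  H = 123
  A = 257 − 4·123 = -235
  L = 30 − 123 − 3·(-235) (−60 from intervention) = 552
  V = 136 − 4·155 + 2·552 (−33 from intervention) = 587
  M = 285 + 5·552 − 3·587 = 1284

1284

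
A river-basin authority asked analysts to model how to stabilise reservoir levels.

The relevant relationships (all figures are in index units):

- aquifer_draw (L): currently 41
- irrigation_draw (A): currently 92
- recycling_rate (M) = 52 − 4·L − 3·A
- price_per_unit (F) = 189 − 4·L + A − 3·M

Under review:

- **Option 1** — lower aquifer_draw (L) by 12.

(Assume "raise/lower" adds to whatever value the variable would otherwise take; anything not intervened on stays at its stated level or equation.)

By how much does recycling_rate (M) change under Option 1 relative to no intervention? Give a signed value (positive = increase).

Baseline:
  L = 41
  A = 92
  M = 52 − 4·41 − 3·92 = -388
Option 1 (L − 12):
  L = 41 − 12 = 29
  A = 92
  M = 52 − 4·29 − 3·92 = -340
Change in M: -340 − (-388) = 48

48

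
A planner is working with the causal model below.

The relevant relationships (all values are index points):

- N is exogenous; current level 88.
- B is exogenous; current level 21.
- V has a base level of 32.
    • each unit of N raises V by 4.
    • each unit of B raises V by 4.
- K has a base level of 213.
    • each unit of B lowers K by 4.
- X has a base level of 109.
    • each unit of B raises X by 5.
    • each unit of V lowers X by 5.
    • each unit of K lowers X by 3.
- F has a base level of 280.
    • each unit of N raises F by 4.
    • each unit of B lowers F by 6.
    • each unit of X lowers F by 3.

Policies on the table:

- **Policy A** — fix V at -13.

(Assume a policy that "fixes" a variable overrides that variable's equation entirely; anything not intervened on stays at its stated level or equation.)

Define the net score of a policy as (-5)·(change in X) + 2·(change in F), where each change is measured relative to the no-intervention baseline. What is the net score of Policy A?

Baseline:
  N = 88
  B = 21
  V = 32 + 4·88 + 4·21 = 468
  K = 213 − 4·21 = 129
  X = 109 + 5·21 − 5·468 − 3·129 = -2513
  F = 280 + 4·88 − 6·21 − 3·(-2513) = 8045
Policy A (V := -13):
  N = 88
  B = 21
  V = -13
  K = 213 − 4·21 = 129
  X = 109 + 5·21 − 5·(-13) − 3·129 = -108
  F = 280 + 4·88 − 6·21 − 3·(-108) = 830
ΔX = -108 − (-2513) = 2405; ΔF = 830 − 8045 = -7215
Score = (-5)·2405 + 2·(-7215) = -26455

-26455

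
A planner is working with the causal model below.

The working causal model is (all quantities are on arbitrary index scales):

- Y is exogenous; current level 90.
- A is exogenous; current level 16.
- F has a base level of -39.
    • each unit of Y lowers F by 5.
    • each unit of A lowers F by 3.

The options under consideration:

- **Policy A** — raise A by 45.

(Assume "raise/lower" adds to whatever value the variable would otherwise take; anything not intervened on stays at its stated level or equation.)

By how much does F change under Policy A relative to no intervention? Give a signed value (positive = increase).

-135

Baseline:
  Y = 90
  A = 16
  F = -39 − 5·90 − 3·16 = -537
Policy A (A + 45):
  Y = 90
  A = 16 + 45 = 61
  F = -39 − 5·90 − 3·61 = -672
Change in F: -672 − (-537) = -135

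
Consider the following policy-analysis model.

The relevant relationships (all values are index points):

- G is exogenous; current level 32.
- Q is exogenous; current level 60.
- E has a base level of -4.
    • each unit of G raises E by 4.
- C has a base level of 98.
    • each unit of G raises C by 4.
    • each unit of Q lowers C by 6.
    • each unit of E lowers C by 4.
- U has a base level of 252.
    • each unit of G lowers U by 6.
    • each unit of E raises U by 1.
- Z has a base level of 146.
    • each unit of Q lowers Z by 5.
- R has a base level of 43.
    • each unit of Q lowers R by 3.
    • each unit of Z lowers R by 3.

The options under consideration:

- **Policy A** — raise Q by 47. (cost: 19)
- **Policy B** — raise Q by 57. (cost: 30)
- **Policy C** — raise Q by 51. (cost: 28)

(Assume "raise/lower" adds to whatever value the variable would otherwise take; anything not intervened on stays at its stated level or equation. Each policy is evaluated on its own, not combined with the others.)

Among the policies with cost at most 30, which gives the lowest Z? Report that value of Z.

Policy A (Q + 47):
  Q = 60 + 47 = 107
  Z = 146 − 5·107 = -389
Policy B (Q + 57):
  Q = 60 + 57 = 117
  Z = 146 − 5·117 = -439
Policy C (Q + 51):
  Q = 60 + 51 = 111
  Z = 146 − 5·111 = -409
Comparing — Policy A: Z=-389, Policy B: Z=-439, Policy C: Z=-409. Lowest is -439 (Policy B).

-439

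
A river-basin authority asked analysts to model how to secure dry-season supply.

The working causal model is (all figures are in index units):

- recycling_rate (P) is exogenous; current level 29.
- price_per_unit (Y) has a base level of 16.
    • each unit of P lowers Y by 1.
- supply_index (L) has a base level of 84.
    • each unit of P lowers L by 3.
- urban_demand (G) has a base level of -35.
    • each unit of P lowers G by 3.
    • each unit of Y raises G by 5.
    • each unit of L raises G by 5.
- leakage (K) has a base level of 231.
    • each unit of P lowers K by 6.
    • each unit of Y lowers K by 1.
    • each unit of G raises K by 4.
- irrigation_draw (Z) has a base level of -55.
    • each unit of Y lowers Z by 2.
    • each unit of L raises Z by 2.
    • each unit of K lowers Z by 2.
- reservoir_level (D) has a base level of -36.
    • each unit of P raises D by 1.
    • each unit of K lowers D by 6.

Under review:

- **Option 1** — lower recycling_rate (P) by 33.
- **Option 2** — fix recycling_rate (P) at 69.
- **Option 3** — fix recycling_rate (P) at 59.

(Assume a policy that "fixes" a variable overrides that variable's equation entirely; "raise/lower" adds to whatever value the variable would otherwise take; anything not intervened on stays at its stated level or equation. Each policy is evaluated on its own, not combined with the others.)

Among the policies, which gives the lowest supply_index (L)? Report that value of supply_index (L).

Option 1 (P − 33):
  P = 29 − 33 = -4
  L = 84 − 3·(-4) = 96
Option 2 (P := 69):
  P = 69
  L = 84 − 3·69 = -123
Option 3 (P := 59):
  P = 59
  L = 84 − 3·59 = -93
Comparing — Option 1: L=96, Option 2: L=-123, Option 3: L=-93. Lowest is -123 (Option 2).

-123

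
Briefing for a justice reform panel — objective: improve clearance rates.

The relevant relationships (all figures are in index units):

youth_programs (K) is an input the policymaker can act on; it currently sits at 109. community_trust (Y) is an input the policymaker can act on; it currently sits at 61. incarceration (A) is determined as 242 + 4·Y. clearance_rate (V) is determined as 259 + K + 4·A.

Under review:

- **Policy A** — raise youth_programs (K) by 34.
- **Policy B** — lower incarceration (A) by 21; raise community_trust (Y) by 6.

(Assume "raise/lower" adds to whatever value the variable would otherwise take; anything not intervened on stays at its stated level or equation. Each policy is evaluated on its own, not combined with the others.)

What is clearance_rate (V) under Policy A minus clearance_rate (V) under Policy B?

22

Policy A (K + 34):
  K = 109 + 34 = 143
  Y = 61
  A = 242 + 4·61 = 486
  V = 259 + 143 + 4·486 = 2346
Policy B (A − 21, Y + 6):
  K = 109
  Y = 61 + 6 = 67
  A = 242 + 4·67 (−21 from intervention) = 489
  V = 259 + 109 + 4·489 = 2324
V: 2346 − 2324 = 22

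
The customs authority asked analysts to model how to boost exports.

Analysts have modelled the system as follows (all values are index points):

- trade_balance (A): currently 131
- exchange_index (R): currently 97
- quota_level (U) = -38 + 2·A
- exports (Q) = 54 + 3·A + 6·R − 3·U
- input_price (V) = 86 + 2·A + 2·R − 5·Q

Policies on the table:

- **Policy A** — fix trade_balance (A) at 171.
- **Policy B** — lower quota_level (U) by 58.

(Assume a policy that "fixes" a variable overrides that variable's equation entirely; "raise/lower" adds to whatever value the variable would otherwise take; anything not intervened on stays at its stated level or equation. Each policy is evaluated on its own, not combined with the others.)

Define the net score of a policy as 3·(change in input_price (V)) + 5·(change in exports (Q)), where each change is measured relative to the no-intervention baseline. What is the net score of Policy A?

1440

Baseline:
  A = 131
  R = 97
  U = -38 + 2·131 = 224
  Q = 54 + 3·131 + 6·97 − 3·224 = 357
  V = 86 + 2·131 + 2·97 − 5·357 = -1243
Policy A (A := 171):
  A = 171
  R = 97
  U = -38 + 2·171 = 304
  Q = 54 + 3·171 + 6·97 − 3·304 = 237
  V = 86 + 2·171 + 2·97 − 5·237 = -563
ΔV = -563 − (-1243) = 680; ΔQ = 237 − 357 = -120
Score = 3·680 + 5·(-120) = 1440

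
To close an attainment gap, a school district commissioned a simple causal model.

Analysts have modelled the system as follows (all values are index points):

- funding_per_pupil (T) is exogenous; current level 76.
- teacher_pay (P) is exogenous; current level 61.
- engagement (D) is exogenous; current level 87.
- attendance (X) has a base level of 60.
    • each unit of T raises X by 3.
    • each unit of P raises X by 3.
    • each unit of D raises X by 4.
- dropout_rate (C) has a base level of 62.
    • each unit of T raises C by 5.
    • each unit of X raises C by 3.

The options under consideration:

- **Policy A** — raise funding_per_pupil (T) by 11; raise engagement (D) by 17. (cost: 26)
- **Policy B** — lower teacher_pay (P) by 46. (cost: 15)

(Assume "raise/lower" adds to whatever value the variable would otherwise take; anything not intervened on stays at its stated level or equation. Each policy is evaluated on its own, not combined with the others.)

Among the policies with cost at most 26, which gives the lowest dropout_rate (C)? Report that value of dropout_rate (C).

2485

Policy A (T + 11, D + 17):
  T = 76 + 11 = 87
  P = 61
  D = 87 + 17 = 104
  X = 60 + 3·87 + 3·61 + 4·104 = 920
  C = 62 + 5·87 + 3·920 = 3257
Policy B (P − 46):
  T = 76
  P = 61 − 46 = 15
  D = 87
  X = 60 + 3·76 + 3·15 + 4·87 = 681
  C = 62 + 5·76 + 3·681 = 2485
Comparing — Policy A: C=3257, Policy B: C=2485. Lowest is 2485 (Policy B).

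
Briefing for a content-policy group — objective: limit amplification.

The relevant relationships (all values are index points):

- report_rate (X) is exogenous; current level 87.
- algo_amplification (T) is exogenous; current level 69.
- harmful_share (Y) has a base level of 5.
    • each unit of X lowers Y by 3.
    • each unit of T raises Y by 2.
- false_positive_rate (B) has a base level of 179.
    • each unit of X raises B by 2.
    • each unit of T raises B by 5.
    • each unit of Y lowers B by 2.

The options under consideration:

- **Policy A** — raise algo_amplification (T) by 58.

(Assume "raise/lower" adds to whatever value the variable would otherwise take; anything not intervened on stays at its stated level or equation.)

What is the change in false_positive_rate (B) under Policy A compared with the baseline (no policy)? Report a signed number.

Baseline:
  X = 87
  T = 69
  Y = 5 − 3·87 + 2·69 = -118
  B = 179 + 2·87 + 5·69 − 2·(-118) = 934
Policy A (T + 58):
  X = 87
  T = 69 + 58 = 127
  Y = 5 − 3·87 + 2·127 = -2
  B = 179 + 2·87 + 5·127 − 2·(-2) = 992
Change in B: 992 − 934 = 58

58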